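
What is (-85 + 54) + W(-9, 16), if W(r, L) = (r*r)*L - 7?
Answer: 1258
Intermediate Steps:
W(r, L) = -7 + L*r**2 (W(r, L) = r**2*L - 7 = L*r**2 - 7 = -7 + L*r**2)
(-85 + 54) + W(-9, 16) = (-85 + 54) + (-7 + 16*(-9)**2) = -31 + (-7 + 16*81) = -31 + (-7 + 1296) = -31 + 1289 = 1258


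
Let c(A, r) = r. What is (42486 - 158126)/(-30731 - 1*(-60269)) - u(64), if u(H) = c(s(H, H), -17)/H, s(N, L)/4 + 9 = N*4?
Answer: -3449407/945216 ≈ -3.6493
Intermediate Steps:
s(N, L) = -36 + 16*N (s(N, L) = -36 + 4*(N*4) = -36 + 4*(4*N) = -36 + 16*N)
u(H) = -17/H
(42486 - 158126)/(-30731 - 1*(-60269)) - u(64) = (42486 - 158126)/(-30731 - 1*(-60269)) - (-17)/64 = -115640/(-30731 + 60269) - (-17)/64 = -115640/29538 - 1*(-17/64) = -115640*1/29538 + 17/64 = -57820/14769 + 17/64 = -3449407/945216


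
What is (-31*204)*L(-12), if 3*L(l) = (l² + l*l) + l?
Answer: -581808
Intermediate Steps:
L(l) = l/3 + 2*l²/3 (L(l) = ((l² + l*l) + l)/3 = ((l² + l²) + l)/3 = (2*l² + l)/3 = (l + 2*l²)/3 = l/3 + 2*l²/3)
(-31*204)*L(-12) = (-31*204)*((⅓)*(-12)*(1 + 2*(-12))) = -2108*(-12)*(1 - 24) = -2108*(-12)*(-23) = -6324*92 = -581808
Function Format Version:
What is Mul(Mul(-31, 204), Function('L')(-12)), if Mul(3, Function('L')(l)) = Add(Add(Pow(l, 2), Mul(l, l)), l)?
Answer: -581808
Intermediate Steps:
Function('L')(l) = Add(Mul(Rational(1, 3), l), Mul(Rational(2, 3), Pow(l, 2))) (Function('L')(l) = Mul(Rational(1, 3), Add(Add(Pow(l, 2), Mul(l, l)), l)) = Mul(Rational(1, 3), Add(Add(Pow(l, 2), Pow(l, 2)), l)) = Mul(Rational(1, 3), Add(Mul(2, Pow(l, 2)), l)) = Mul(Rational(1, 3), Add(l, Mul(2, Pow(l, 2)))) = Add(Mul(Rational(1, 3), l), Mul(Rational(2, 3), Pow(l, 2))))
Mul(Mul(-31, 204), Function('L')(-12)) = Mul(Mul(-31, 204), Mul(Rational(1, 3), -12, Add(1, Mul(2, -12)))) = Mul(-6324, Mul(Rational(1, 3), -12, Add(1, -24))) = Mul(-6324, Mul(Rational(1, 3), -12, -23)) = Mul(-6324, 92) = -581808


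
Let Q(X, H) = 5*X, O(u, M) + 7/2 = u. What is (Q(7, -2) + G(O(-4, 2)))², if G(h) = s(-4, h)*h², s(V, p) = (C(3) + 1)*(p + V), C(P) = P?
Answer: 26061025/4 ≈ 6.5153e+6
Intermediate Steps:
O(u, M) = -7/2 + u
s(V, p) = 4*V + 4*p (s(V, p) = (3 + 1)*(p + V) = 4*(V + p) = 4*V + 4*p)
G(h) = h²*(-16 + 4*h) (G(h) = (4*(-4) + 4*h)*h² = (-16 + 4*h)*h² = h²*(-16 + 4*h))
(Q(7, -2) + G(O(-4, 2)))² = (5*7 + 4*(-7/2 - 4)²*(-4 + (-7/2 - 4)))² = (35 + 4*(-15/2)²*(-4 - 15/2))² = (35 + 4*(225/4)*(-23/2))² = (35 - 5175/2)² = (-5105/2)² = 26061025/4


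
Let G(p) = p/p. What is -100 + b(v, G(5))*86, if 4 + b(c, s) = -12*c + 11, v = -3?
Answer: 3598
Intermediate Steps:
G(p) = 1
b(c, s) = 7 - 12*c (b(c, s) = -4 + (-12*c + 11) = -4 + (11 - 12*c) = 7 - 12*c)
-100 + b(v, G(5))*86 = -100 + (7 - 12*(-3))*86 = -100 + (7 + 36)*86 = -100 + 43*86 = -100 + 3698 = 3598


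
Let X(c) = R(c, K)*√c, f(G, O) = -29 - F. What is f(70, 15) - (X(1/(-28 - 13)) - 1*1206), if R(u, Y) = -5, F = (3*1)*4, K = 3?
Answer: 1165 + 5*I*√41/41 ≈ 1165.0 + 0.78087*I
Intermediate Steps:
F = 12 (F = 3*4 = 12)
f(G, O) = -41 (f(G, O) = -29 - 1*12 = -29 - 12 = -41)
X(c) = -5*√c
f(70, 15) - (X(1/(-28 - 13)) - 1*1206) = -41 - (-5*I*√41/41 - 1*1206) = -41 - (-5*I*√41/41 - 1206) = -41 - (-1206 - 5*I*√41/41) = -41 + (1206 + 5*I*√41/41) = 1165 + 5*I*√41/41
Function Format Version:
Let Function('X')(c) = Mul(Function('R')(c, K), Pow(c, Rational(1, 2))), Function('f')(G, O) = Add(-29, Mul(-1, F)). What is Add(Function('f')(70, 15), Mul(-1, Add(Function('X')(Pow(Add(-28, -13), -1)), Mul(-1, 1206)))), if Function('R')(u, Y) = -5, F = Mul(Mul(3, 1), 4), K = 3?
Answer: Add(1165, Mul(Rational(5, 41), I, Pow(41, Rational(1, 2)))) ≈ Add(1165.0, Mul(0.78087, I))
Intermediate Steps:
F = 12 (F = Mul(3, 4) = 12)
Function('f')(G, O) = -41 (Function('f')(G, O) = Add(-29, Mul(-1, 12)) = Add(-29, -12) = -41)
Function('X')(c) = Mul(-5, Pow(c, Rational(1, 2)))
Add(Function('f')(70, 15), Mul(-1, Add(Function('X')(Pow(Add(-28, -13), -1)), Mul(-1, 1206)))) = Add(-41, Mul(-1, Add(Mul(-5, Pow(Pow(Add(-28, -13), -1), Rational(1, 2))), Mul(-1, 1206)))) = Add(-41, Mul(-1, Add(Mul(-5, Pow(Pow(-41, -1), Rational(1, 2))), -1206))) = Add(-41, Mul(-1, Add(Mul(-5, Pow(Rational(-1, 41), Rational(1, 2))), -1206))) = Add(-41, Mul(-1, Add(Mul(-5, Mul(Rational(1, 41), I, Pow(41, Rational(1, 2)))), -1206))) = Add(-41, Mul(-1, Add(Mul(Rational(-5, 41), I, Pow(41, Rational(1, 2))), -1206))) = Add(-41, Mul(-1, Add(-1206, Mul(Rational(-5, 41), I, Pow(41, Rational(1, 2)))))) = Add(-41, Add(1206, Mul(Rational(5, 41), I, Pow(41, Rational(1, 2))))) = Add(1165, Mul(Rational(5, 41), I, Pow(41, Rational(1, 2))))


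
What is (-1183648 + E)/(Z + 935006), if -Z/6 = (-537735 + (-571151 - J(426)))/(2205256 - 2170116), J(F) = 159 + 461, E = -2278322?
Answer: -30413406450/8215691969 ≈ -3.7019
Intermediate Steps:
J(F) = 620
Z = 1664259/8785 (Z = -6*(-537735 + (-571151 - 1*620))/(2205256 - 2170116) = -6*(-537735 + (-571151 - 620))/35140 = -6*(-537735 - 571771)/35140 = -(-6657036)/35140 = -6*(-554753/17570) = 1664259/8785 ≈ 189.44)
(-1183648 + E)/(Z + 935006) = (-1183648 - 2278322)/(1664259/8785 + 935006) = -3461970/8215691969/8785 = -3461970*8785/8215691969 = -30413406450/8215691969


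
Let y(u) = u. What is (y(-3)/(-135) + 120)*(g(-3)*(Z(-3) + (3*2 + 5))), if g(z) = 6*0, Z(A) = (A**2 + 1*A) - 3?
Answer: 0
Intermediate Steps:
Z(A) = -3 + A + A**2 (Z(A) = (A**2 + A) - 3 = (A + A**2) - 3 = -3 + A + A**2)
g(z) = 0
(y(-3)/(-135) + 120)*(g(-3)*(Z(-3) + (3*2 + 5))) = (-3/(-135) + 120)*(0*((-3 - 3 + (-3)**2) + (3*2 + 5))) = (-3*(-1/135) + 120)*(0*((-3 - 3 + 9) + (6 + 5))) = (1/45 + 120)*(0*(3 + 11)) = 5401*(0*14)/45 = (5401/45)*0 = 0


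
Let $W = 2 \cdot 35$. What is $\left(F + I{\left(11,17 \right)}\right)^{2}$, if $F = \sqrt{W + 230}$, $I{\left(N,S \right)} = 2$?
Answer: $304 + 40 \sqrt{3} \approx 373.28$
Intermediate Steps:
$W = 70$
$F = 10 \sqrt{3}$ ($F = \sqrt{70 + 230} = \sqrt{300} = 10 \sqrt{3} \approx 17.32$)
$\left(F + I{\left(11,17 \right)}\right)^{2} = \left(10 \sqrt{3} + 2\right)^{2} = \left(2 + 10 \sqrt{3}\right)^{2}$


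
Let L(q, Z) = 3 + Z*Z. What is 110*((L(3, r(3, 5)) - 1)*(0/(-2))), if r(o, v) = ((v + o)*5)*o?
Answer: 0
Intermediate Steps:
r(o, v) = o*(5*o + 5*v) (r(o, v) = ((o + v)*5)*o = (5*o + 5*v)*o = o*(5*o + 5*v))
L(q, Z) = 3 + Z²
110*((L(3, r(3, 5)) - 1)*(0/(-2))) = 110*(((3 + (5*3*(3 + 5))²) - 1)*(0/(-2))) = 110*(((3 + (5*3*8)²) - 1)*(0*(-½))) = 110*(((3 + 120²) - 1)*0) = 110*(((3 + 14400) - 1)*0) = 110*((14403 - 1)*0) = 110*(14402*0) = 110*0 = 0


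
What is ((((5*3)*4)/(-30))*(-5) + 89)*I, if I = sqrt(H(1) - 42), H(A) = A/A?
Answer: 99*I*sqrt(41) ≈ 633.91*I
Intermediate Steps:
H(A) = 1
I = I*sqrt(41) (I = sqrt(1 - 42) = sqrt(-41) = I*sqrt(41) ≈ 6.4031*I)
((((5*3)*4)/(-30))*(-5) + 89)*I = ((((5*3)*4)/(-30))*(-5) + 89)*(I*sqrt(41)) = (((15*4)*(-1/30))*(-5) + 89)*(I*sqrt(41)) = ((60*(-1/30))*(-5) + 89)*(I*sqrt(41)) = (-2*(-5) + 89)*(I*sqrt(41)) = (10 + 89)*(I*sqrt(41)) = 99*(I*sqrt(41)) = 99*I*sqrt(41)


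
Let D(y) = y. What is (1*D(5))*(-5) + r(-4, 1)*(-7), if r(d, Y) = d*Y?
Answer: 3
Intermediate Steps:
r(d, Y) = Y*d
(1*D(5))*(-5) + r(-4, 1)*(-7) = (1*5)*(-5) + (1*(-4))*(-7) = 5*(-5) - 4*(-7) = -25 + 28 = 3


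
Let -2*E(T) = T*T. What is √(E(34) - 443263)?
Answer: I*√443841 ≈ 666.21*I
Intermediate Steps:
E(T) = -T²/2 (E(T) = -T*T/2 = -T²/2)
√(E(34) - 443263) = √(-½*34² - 443263) = √(-½*1156 - 443263) = √(-578 - 443263) = √(-443841) = I*√443841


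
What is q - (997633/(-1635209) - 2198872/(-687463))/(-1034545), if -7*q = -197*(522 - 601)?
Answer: -48785570851222372122/21943005612212755 ≈ -2223.3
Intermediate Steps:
q = -15563/7 (q = -(-197)*(522 - 601)/7 = -(-197)*(-79)/7 = -⅐*15563 = -15563/7 ≈ -2223.3)
q - (997633/(-1635209) - 2198872/(-687463))/(-1034545) = -15563/7 - (997633/(-1635209) - 2198872/(-687463))/(-1034545) = -15563/7 - (997633*(-1/1635209) - 2198872*(-1/687463))*(-1)/1034545 = -15563/7 - (-997633/1635209 + 2198872/687463)*(-1)/1034545 = -15563/7 - 54901500173*(-1)/(21210295939*1034545) = -15563/7 - 1*(-54901500173/21943005612212755) = -15563/7 + 54901500173/21943005612212755 = -48785570851222372122/21943005612212755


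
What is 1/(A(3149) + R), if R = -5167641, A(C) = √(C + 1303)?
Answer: -1722547/8901504500143 - 2*√1113/26704513500429 ≈ -1.9351e-7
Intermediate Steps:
A(C) = √(1303 + C)
1/(A(3149) + R) = 1/(√(1303 + 3149) - 5167641) = 1/(√4452 - 5167641) = 1/(2*√1113 - 5167641) = 1/(-5167641 + 2*√1113)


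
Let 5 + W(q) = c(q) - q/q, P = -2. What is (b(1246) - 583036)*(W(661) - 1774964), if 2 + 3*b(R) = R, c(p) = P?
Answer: 3102409659808/3 ≈ 1.0341e+12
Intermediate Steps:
c(p) = -2
b(R) = -⅔ + R/3
W(q) = -8 (W(q) = -5 + (-2 - q/q) = -5 + (-2 - 1*1) = -5 + (-2 - 1) = -5 - 3 = -8)
(b(1246) - 583036)*(W(661) - 1774964) = ((-⅔ + (⅓)*1246) - 583036)*(-8 - 1774964) = ((-⅔ + 1246/3) - 583036)*(-1774972) = (1244/3 - 583036)*(-1774972) = -1747864/3*(-1774972) = 3102409659808/3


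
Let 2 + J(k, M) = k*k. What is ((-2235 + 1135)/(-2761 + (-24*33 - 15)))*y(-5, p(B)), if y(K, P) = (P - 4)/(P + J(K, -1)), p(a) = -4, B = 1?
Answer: -550/4237 ≈ -0.12981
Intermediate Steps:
J(k, M) = -2 + k² (J(k, M) = -2 + k*k = -2 + k²)
y(K, P) = (-4 + P)/(-2 + P + K²) (y(K, P) = (P - 4)/(P + (-2 + K²)) = (-4 + P)/(-2 + P + K²))
((-2235 + 1135)/(-2761 + (-24*33 - 15)))*y(-5, p(B)) = ((-2235 + 1135)/(-2761 + (-24*33 - 15)))*((-4 - 4)/(-2 - 4 + (-5)²)) = (-1100/(-2761 + (-792 - 15)))*(-8/(-2 - 4 + 25)) = (-1100/(-2761 - 807))*(-8/19) = (-1100/(-3568))*((1/19)*(-8)) = -1100*(-1/3568)*(-8/19) = (275/892)*(-8/19) = -550/4237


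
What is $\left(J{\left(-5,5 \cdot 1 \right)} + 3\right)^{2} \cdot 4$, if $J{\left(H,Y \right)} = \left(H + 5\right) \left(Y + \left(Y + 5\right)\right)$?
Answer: $36$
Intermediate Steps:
$J{\left(H,Y \right)} = \left(5 + H\right) \left(5 + 2 Y\right)$ ($J{\left(H,Y \right)} = \left(5 + H\right) \left(Y + \left(5 + Y\right)\right) = \left(5 + H\right) \left(5 + 2 Y\right)$)
$\left(J{\left(-5,5 \cdot 1 \right)} + 3\right)^{2} \cdot 4 = \left(\left(25 + 5 \left(-5\right) + 10 \cdot 5 \cdot 1 + 2 \left(-5\right) 5 \cdot 1\right) + 3\right)^{2} \cdot 4 = \left(\left(25 - 25 + 10 \cdot 5 + 2 \left(-5\right) 5\right) + 3\right)^{2} \cdot 4 = \left(\left(25 - 25 + 50 - 50\right) + 3\right)^{2} \cdot 4 = \left(0 + 3\right)^{2} \cdot 4 = 3^{2} \cdot 4 = 9 \cdot 4 = 36$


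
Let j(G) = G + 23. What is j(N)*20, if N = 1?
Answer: 480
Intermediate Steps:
j(G) = 23 + G
j(N)*20 = (23 + 1)*20 = 24*20 = 480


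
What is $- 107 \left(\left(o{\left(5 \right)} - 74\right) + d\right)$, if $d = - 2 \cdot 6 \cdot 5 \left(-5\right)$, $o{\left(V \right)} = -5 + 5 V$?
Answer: $-26322$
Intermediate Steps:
$d = 300$ ($d = \left(-2\right) 30 \left(-5\right) = \left(-60\right) \left(-5\right) = 300$)
$- 107 \left(\left(o{\left(5 \right)} - 74\right) + d\right) = - 107 \left(\left(\left(-5 + 5 \cdot 5\right) - 74\right) + 300\right) = - 107 \left(\left(\left(-5 + 25\right) - 74\right) + 300\right) = - 107 \left(\left(20 - 74\right) + 300\right) = - 107 \left(-54 + 300\right) = \left(-107\right) 246 = -26322$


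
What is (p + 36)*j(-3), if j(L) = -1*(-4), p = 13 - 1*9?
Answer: 160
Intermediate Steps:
p = 4 (p = 13 - 9 = 4)
j(L) = 4
(p + 36)*j(-3) = (4 + 36)*4 = 40*4 = 160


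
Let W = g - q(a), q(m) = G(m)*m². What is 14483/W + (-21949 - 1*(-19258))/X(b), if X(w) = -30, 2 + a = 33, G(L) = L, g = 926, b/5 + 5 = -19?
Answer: 1029883/11546 ≈ 89.198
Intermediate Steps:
b = -120 (b = -25 + 5*(-19) = -25 - 95 = -120)
a = 31 (a = -2 + 33 = 31)
q(m) = m³ (q(m) = m*m² = m³)
W = -28865 (W = 926 - 1*31³ = 926 - 1*29791 = 926 - 29791 = -28865)
14483/W + (-21949 - 1*(-19258))/X(b) = 14483/(-28865) + (-21949 - 1*(-19258))/(-30) = 14483*(-1/28865) + (-21949 + 19258)*(-1/30) = -14483/28865 - 2691*(-1/30) = -14483/28865 + 897/10 = 1029883/11546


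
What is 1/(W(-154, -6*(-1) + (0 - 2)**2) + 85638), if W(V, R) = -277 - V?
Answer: 1/85515 ≈ 1.1694e-5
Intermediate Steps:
1/(W(-154, -6*(-1) + (0 - 2)**2) + 85638) = 1/((-277 - 1*(-154)) + 85638) = 1/((-277 + 154) + 85638) = 1/(-123 + 85638) = 1/85515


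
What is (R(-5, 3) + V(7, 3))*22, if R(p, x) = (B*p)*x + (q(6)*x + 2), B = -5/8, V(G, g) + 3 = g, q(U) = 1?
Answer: 1265/4 ≈ 316.25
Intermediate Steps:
V(G, g) = -3 + g
B = -5/8 (B = -5*⅛ = -5/8 ≈ -0.62500)
R(p, x) = 2 + x - 5*p*x/8 (R(p, x) = (-5*p/8)*x + (1*x + 2) = -5*p*x/8 + (x + 2) = -5*p*x/8 + (2 + x) = 2 + x - 5*p*x/8)
(R(-5, 3) + V(7, 3))*22 = ((2 + 3 - 5/8*(-5)*3) + (-3 + 3))*22 = ((2 + 3 + 75/8) + 0)*22 = (115/8 + 0)*22 = (115/8)*22 = 1265/4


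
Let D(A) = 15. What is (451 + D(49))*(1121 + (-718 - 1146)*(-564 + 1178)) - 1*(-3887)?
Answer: -532808863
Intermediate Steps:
(451 + D(49))*(1121 + (-718 - 1146)*(-564 + 1178)) - 1*(-3887) = (451 + 15)*(1121 + (-718 - 1146)*(-564 + 1178)) - 1*(-3887) = 466*(1121 - 1864*614) + 3887 = 466*(1121 - 1144496) + 3887 = 466*(-1143375) + 3887 = -532812750 + 3887 = -532808863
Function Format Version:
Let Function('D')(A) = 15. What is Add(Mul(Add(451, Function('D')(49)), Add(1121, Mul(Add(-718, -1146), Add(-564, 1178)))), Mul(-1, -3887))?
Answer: -532808863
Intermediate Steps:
Add(Mul(Add(451, Function('D')(49)), Add(1121, Mul(Add(-718, -1146), Add(-564, 1178)))), Mul(-1, -3887)) = Add(Mul(Add(451, 15), Add(1121, Mul(Add(-718, -1146), Add(-564, 1178)))), Mul(-1, -3887)) = Add(Mul(466, Add(1121, Mul(-1864, 614))), 3887) = Add(Mul(466, Add(1121, -1144496)), 3887) = Add(Mul(466, -1143375), 3887) = Add(-532812750, 3887) = -532808863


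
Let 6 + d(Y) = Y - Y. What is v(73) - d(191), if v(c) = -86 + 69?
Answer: -11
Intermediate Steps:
v(c) = -17
d(Y) = -6 (d(Y) = -6 + (Y - Y) = -6 + 0 = -6)
v(73) - d(191) = -17 - 1*(-6) = -17 + 6 = -11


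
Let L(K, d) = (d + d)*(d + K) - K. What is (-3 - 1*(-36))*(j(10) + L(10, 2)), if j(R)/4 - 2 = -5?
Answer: 858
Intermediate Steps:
j(R) = -12 (j(R) = 8 + 4*(-5) = 8 - 20 = -12)
L(K, d) = -K + 2*d*(K + d) (L(K, d) = (2*d)*(K + d) - K = 2*d*(K + d) - K = -K + 2*d*(K + d))
(-3 - 1*(-36))*(j(10) + L(10, 2)) = (-3 - 1*(-36))*(-12 + (-1*10 + 2*2² + 2*10*2)) = (-3 + 36)*(-12 + (-10 + 2*4 + 40)) = 33*(-12 + (-10 + 8 + 40)) = 33*(-12 + 38) = 33*26 = 858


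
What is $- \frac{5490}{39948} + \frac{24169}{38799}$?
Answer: $\frac{125416117}{258323742} \approx 0.4855$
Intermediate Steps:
$- \frac{5490}{39948} + \frac{24169}{38799} = \left(-5490\right) \frac{1}{39948} + 24169 \cdot \frac{1}{38799} = - \frac{915}{6658} + \frac{24169}{38799} = \frac{125416117}{258323742}$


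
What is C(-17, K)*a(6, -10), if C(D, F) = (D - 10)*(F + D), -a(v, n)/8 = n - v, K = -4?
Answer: 72576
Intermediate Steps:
a(v, n) = -8*n + 8*v (a(v, n) = -8*(n - v) = -8*n + 8*v)
C(D, F) = (-10 + D)*(D + F)
C(-17, K)*a(6, -10) = ((-17)² - 10*(-17) - 10*(-4) - 17*(-4))*(-8*(-10) + 8*6) = (289 + 170 + 40 + 68)*(80 + 48) = 567*128 = 72576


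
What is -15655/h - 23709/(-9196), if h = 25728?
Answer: 116505443/59148672 ≈ 1.9697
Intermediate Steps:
-15655/h - 23709/(-9196) = -15655/25728 - 23709/(-9196) = -15655*1/25728 - 23709*(-1/9196) = -15655/25728 + 23709/9196 = 116505443/59148672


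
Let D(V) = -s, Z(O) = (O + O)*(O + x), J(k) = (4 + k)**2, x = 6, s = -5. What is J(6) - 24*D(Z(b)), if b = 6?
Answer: -20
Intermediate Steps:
Z(O) = 2*O*(6 + O) (Z(O) = (O + O)*(O + 6) = (2*O)*(6 + O) = 2*O*(6 + O))
D(V) = 5 (D(V) = -1*(-5) = 5)
J(6) - 24*D(Z(b)) = (4 + 6)**2 - 24*5 = 10**2 - 120 = 100 - 120 = -20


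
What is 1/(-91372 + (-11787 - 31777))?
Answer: -1/134936 ≈ -7.4109e-6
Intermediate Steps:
1/(-91372 + (-11787 - 31777)) = 1/(-91372 - 43564) = 1/(-134936) = -1/134936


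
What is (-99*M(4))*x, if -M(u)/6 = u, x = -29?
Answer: -68904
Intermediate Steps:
M(u) = -6*u
(-99*M(4))*x = -(-594)*4*(-29) = -99*(-24)*(-29) = 2376*(-29) = -68904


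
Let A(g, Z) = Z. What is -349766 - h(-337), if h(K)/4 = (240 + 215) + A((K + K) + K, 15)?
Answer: -351646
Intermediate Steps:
h(K) = 1880 (h(K) = 4*((240 + 215) + 15) = 4*(455 + 15) = 4*470 = 1880)
-349766 - h(-337) = -349766 - 1*1880 = -349766 - 1880 = -351646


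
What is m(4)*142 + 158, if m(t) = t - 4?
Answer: 158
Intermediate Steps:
m(t) = -4 + t
m(4)*142 + 158 = (-4 + 4)*142 + 158 = 0*142 + 158 = 0 + 158 = 158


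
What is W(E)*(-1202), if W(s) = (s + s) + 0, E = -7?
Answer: 16828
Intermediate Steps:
W(s) = 2*s (W(s) = 2*s + 0 = 2*s)
W(E)*(-1202) = (2*(-7))*(-1202) = -14*(-1202) = 16828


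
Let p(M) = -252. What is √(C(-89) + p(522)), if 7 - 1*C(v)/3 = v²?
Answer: 3*I*√2666 ≈ 154.9*I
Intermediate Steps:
C(v) = 21 - 3*v²
√(C(-89) + p(522)) = √((21 - 3*(-89)²) - 252) = √((21 - 3*7921) - 252) = √((21 - 23763) - 252) = √(-23742 - 252) = √(-23994) = 3*I*√2666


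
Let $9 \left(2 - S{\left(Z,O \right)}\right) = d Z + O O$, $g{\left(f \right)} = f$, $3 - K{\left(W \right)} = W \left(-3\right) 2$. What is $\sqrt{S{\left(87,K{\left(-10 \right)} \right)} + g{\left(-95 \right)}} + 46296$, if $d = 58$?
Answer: $46296 + \frac{2 i \sqrt{2283}}{3} \approx 46296.0 + 31.854 i$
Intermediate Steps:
$K{\left(W \right)} = 3 + 6 W$ ($K{\left(W \right)} = 3 - W \left(-3\right) 2 = 3 - - 3 W 2 = 3 - - 6 W = 3 + 6 W$)
$S{\left(Z,O \right)} = 2 - \frac{58 Z}{9} - \frac{O^{2}}{9}$ ($S{\left(Z,O \right)} = 2 - \frac{58 Z + O O}{9} = 2 - \frac{58 Z + O^{2}}{9} = 2 - \frac{O^{2} + 58 Z}{9} = 2 - \left(\frac{O^{2}}{9} + \frac{58 Z}{9}\right) = 2 - \frac{58 Z}{9} - \frac{O^{2}}{9}$)
$\sqrt{S{\left(87,K{\left(-10 \right)} \right)} + g{\left(-95 \right)}} + 46296 = \sqrt{\left(2 - \frac{1682}{3} - \frac{\left(3 + 6 \left(-10\right)\right)^{2}}{9}\right) - 95} + 46296 = \sqrt{\left(2 - \frac{1682}{3} - \frac{\left(3 - 60\right)^{2}}{9}\right) - 95} + 46296 = \sqrt{\left(2 - \frac{1682}{3} - \frac{\left(-57\right)^{2}}{9}\right) - 95} + 46296 = \sqrt{\left(2 - \frac{1682}{3} - 361\right) - 95} + 46296 = \sqrt{- \frac{2759}{3} - 95} + 46296 = \sqrt{- \frac{3044}{3}} + 46296 = \frac{2 i \sqrt{2283}}{3} + 46296 = 46296 + \frac{2 i \sqrt{2283}}{3}$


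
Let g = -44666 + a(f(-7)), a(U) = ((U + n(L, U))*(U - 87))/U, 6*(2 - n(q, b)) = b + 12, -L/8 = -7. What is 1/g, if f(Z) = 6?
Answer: -2/89467 ≈ -2.2355e-5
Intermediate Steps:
L = 56 (L = -8*(-7) = 56)
n(q, b) = -b/6 (n(q, b) = 2 - (b + 12)/6 = 2 - (12 + b)/6 = 2 + (-2 - b/6) = -b/6)
a(U) = -145/2 + 5*U/6 (a(U) = ((U - U/6)*(U - 87))/U = ((5*U/6)*(-87 + U))/U = (5*U*(-87 + U)/6)/U = -145/2 + 5*U/6)
g = -89467/2 (g = -44666 + (-145/2 + (⅚)*6) = -44666 + (-145/2 + 5) = -44666 - 135/2 = -89467/2 ≈ -44734.)
1/g = 1/(-89467/2) = -2/89467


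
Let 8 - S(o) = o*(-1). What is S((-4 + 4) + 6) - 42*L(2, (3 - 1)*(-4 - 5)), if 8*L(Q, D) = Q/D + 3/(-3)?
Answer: 119/6 ≈ 19.833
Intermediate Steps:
S(o) = 8 + o (S(o) = 8 - o*(-1) = 8 - (-1)*o = 8 + o)
L(Q, D) = -⅛ + Q/(8*D) (L(Q, D) = (Q/D + 3/(-3))/8 = (Q/D + 3*(-⅓))/8 = (Q/D - 1)/8 = (-1 + Q/D)/8 = -⅛ + Q/(8*D))
S((-4 + 4) + 6) - 42*L(2, (3 - 1)*(-4 - 5)) = (8 + ((-4 + 4) + 6)) - 21*(2 - (3 - 1)*(-4 - 5))/(4*((3 - 1)*(-4 - 5))) = (8 + (0 + 6)) - 21*(2 - 2*(-9))/(4*(2*(-9))) = (8 + 6) - 21*(2 - 1*(-18))/(4*(-18)) = 14 - 21*(-1)*(2 + 18)/(4*18) = 14 - 21*(-1)*20/(4*18) = 14 - 42*(-5/36) = 14 + 35/6 = 119/6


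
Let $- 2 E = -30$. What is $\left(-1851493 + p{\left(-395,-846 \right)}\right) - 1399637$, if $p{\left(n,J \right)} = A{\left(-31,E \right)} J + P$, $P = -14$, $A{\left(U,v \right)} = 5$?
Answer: $-3255374$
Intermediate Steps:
$E = 15$ ($E = \left(- \frac{1}{2}\right) \left(-30\right) = 15$)
$p{\left(n,J \right)} = -14 + 5 J$ ($p{\left(n,J \right)} = 5 J - 14 = -14 + 5 J$)
$\left(-1851493 + p{\left(-395,-846 \right)}\right) - 1399637 = \left(-1851493 + \left(-14 + 5 \left(-846\right)\right)\right) - 1399637 = \left(-1851493 - 4244\right) - 1399637 = -1855737 - 1399637 = -3255374$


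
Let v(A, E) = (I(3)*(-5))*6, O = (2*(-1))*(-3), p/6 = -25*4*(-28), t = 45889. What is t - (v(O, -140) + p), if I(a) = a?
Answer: 29179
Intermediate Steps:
p = 16800 (p = 6*(-25*4*(-28)) = 6*(-100*(-28)) = 6*2800 = 16800)
O = 6 (O = -2*(-3) = 6)
v(A, E) = -90 (v(A, E) = (3*(-5))*6 = -15*6 = -90)
t - (v(O, -140) + p) = 45889 - (-90 + 16800) = 45889 - 1*16710 = 45889 - 16710 = 29179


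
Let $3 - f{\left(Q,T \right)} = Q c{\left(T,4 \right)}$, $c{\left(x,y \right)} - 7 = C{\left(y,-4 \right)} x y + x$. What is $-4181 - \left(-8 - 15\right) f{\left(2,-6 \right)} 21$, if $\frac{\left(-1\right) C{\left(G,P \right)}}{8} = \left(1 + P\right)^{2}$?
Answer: $-1672946$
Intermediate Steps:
$C{\left(G,P \right)} = - 8 \left(1 + P\right)^{2}$
$c{\left(x,y \right)} = 7 + x - 72 x y$ ($c{\left(x,y \right)} = 7 + \left(- 8 \left(1 - 4\right)^{2} x y + x\right) = 7 + \left(- 8 \left(-3\right)^{2} x y + x\right) = 7 + \left(\left(-8\right) 9 x y + x\right) = 7 + \left(- 72 x y + x\right) = 7 - \left(- x + 72 x y\right) = 7 + x - 72 x y$)
$f{\left(Q,T \right)} = 3 - Q \left(7 - 287 T\right)$ ($f{\left(Q,T \right)} = 3 - Q \left(7 + T - 72 T 4\right) = 3 - Q \left(7 + T - 288 T\right) = 3 - Q \left(7 - 287 T\right)$)
$-4181 - \left(-8 - 15\right) f{\left(2,-6 \right)} 21 = -4181 - \left(-8 - 15\right) \left(3 + 7 \cdot 2 \left(-1 + 41 \left(-6\right)\right)\right) 21 = -4181 - \left(-8 - 15\right) \left(3 + 7 \cdot 2 \left(-1 - 246\right)\right) 21 = -4181 - - 23 \left(3 + 7 \cdot 2 \left(-247\right)\right) 21 = -4181 - - 23 \left(3 - 3458\right) 21 = -4181 - \left(-23\right) \left(-3455\right) 21 = -4181 - 79465 \cdot 21 = -4181 - 1668765 = -1672946$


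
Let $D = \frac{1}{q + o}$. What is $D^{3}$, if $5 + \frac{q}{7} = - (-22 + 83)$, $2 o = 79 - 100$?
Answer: $- \frac{8}{843908625} \approx -9.4797 \cdot 10^{-9}$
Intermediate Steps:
$o = - \frac{21}{2}$ ($o = \frac{79 - 100}{2} = \frac{1}{2} \left(-21\right) = - \frac{21}{2} \approx -10.5$)
$q = -462$ ($q = -35 + 7 \left(- (-22 + 83)\right) = -35 + 7 \left(\left(-1\right) 61\right) = -35 + 7 \left(-61\right) = -35 - 427 = -462$)
$D = - \frac{2}{945}$ ($D = \frac{1}{-462 - \frac{21}{2}} = \frac{1}{- \frac{945}{2}} = - \frac{2}{945} \approx -0.0021164$)
$D^{3} = \left(- \frac{2}{945}\right)^{3} = - \frac{8}{843908625}$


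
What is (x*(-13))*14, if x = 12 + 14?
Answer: -4732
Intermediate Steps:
x = 26
(x*(-13))*14 = (26*(-13))*14 = -338*14 = -4732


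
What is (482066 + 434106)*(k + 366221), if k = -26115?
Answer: 311595594232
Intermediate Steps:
(482066 + 434106)*(k + 366221) = (482066 + 434106)*(-26115 + 366221) = 916172*340106 = 311595594232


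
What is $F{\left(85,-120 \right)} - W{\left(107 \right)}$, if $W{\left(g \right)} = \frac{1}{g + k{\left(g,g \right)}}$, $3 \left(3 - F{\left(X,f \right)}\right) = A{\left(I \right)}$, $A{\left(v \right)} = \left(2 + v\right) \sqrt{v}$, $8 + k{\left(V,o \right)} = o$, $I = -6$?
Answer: $\frac{617}{206} + \frac{4 i \sqrt{6}}{3} \approx 2.9951 + 3.266 i$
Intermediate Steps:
$k{\left(V,o \right)} = -8 + o$
$A{\left(v \right)} = \sqrt{v} \left(2 + v\right)$
$F{\left(X,f \right)} = 3 + \frac{4 i \sqrt{6}}{3}$ ($F{\left(X,f \right)} = 3 - \frac{\sqrt{-6} \left(2 - 6\right)}{3} = 3 - \frac{i \sqrt{6} \left(-4\right)}{3} = 3 - \frac{\left(-4\right) i \sqrt{6}}{3} = 3 + \frac{4 i \sqrt{6}}{3}$)
$W{\left(g \right)} = \frac{1}{-8 + 2 g}$ ($W{\left(g \right)} = \frac{1}{g + \left(-8 + g\right)} = \frac{1}{-8 + 2 g}$)
$F{\left(85,-120 \right)} - W{\left(107 \right)} = \left(3 + \frac{4 i \sqrt{6}}{3}\right) - \frac{1}{2 \left(-4 + 107\right)} = \left(3 + \frac{4 i \sqrt{6}}{3}\right) - \frac{1}{2 \cdot 103} = \left(3 + \frac{4 i \sqrt{6}}{3}\right) - \frac{1}{2} \cdot \frac{1}{103} = \left(3 + \frac{4 i \sqrt{6}}{3}\right) - \frac{1}{206} = \frac{617}{206} + \frac{4 i \sqrt{6}}{3}$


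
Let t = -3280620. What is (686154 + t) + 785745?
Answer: -1808721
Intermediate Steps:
(686154 + t) + 785745 = (686154 - 3280620) + 785745 = -2594466 + 785745 = -1808721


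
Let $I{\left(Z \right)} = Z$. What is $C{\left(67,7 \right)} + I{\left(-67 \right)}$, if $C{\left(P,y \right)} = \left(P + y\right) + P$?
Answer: $74$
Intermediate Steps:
$C{\left(P,y \right)} = y + 2 P$
$C{\left(67,7 \right)} + I{\left(-67 \right)} = \left(7 + 2 \cdot 67\right) - 67 = \left(7 + 134\right) - 67 = 141 - 67 = 74$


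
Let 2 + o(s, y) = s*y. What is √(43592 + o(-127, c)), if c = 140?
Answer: √25810 ≈ 160.65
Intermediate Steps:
o(s, y) = -2 + s*y
√(43592 + o(-127, c)) = √(43592 + (-2 - 127*140)) = √(43592 + (-2 - 17780)) = √(43592 - 17782) = √25810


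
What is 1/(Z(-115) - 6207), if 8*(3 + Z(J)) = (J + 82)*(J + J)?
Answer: -4/21045 ≈ -0.00019007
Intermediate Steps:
Z(J) = -3 + J*(82 + J)/4 (Z(J) = -3 + ((J + 82)*(J + J))/8 = -3 + ((82 + J)*(2*J))/8 = -3 + (2*J*(82 + J))/8 = -3 + J*(82 + J)/4)
1/(Z(-115) - 6207) = 1/((-3 + (¼)*(-115)² + (41/2)*(-115)) - 6207) = 1/((-3 + (¼)*13225 - 4715/2) - 6207) = 1/((-3 + 13225/4 - 4715/2) - 6207) = 1/(3783/4 - 6207) = 1/(-21045/4) = -4/21045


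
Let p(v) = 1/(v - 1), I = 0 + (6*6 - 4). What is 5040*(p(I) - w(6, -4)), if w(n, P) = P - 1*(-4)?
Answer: 5040/31 ≈ 162.58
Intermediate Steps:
w(n, P) = 4 + P (w(n, P) = P + 4 = 4 + P)
I = 32 (I = 0 + (36 - 4) = 0 + 32 = 32)
p(v) = 1/(-1 + v)
5040*(p(I) - w(6, -4)) = 5040*(1/(-1 + 32) - (4 - 4)) = 5040*(1/31 - 1*0) = 5040*(1/31 + 0) = 5040*(1/31) = 5040/31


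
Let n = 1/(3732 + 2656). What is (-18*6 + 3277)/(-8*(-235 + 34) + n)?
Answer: 20243572/10271905 ≈ 1.9708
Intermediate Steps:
n = 1/6388 ≈ 0.00015654
(-18*6 + 3277)/(-8*(-235 + 34) + n) = (-18*6 + 3277)/(-8*(-235 + 34) + 1/6388) = (-108 + 3277)/(-8*(-201) + 1/6388) = 3169/(1608 + 1/6388) = 3169/(10271905/6388) = 3169*(6388/10271905) = 20243572/10271905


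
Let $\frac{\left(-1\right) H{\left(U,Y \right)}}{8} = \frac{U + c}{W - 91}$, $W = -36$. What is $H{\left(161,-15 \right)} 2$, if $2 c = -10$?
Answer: $\frac{2496}{127} \approx 19.654$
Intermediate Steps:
$c = -5$ ($c = \frac{1}{2} \left(-10\right) = -5$)
$H{\left(U,Y \right)} = - \frac{40}{127} + \frac{8 U}{127}$ ($H{\left(U,Y \right)} = - 8 \frac{U - 5}{-36 - 91} = - 8 \frac{-5 + U}{-127} = - 8 \left(-5 + U\right) \left(- \frac{1}{127}\right) = - 8 \left(\frac{5}{127} - \frac{U}{127}\right) = - \frac{40}{127} + \frac{8 U}{127}$)
$H{\left(161,-15 \right)} 2 = \left(- \frac{40}{127} + \frac{8}{127} \cdot 161\right) 2 = \left(- \frac{40}{127} + \frac{1288}{127}\right) 2 = \frac{1248}{127} \cdot 2 = \frac{2496}{127}$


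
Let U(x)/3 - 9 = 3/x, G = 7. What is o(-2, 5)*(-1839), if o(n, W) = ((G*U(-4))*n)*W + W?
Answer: 6353745/2 ≈ 3.1769e+6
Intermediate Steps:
U(x) = 27 + 9/x (U(x) = 27 + 3*(3/x) = 27 + 9/x)
o(n, W) = W + 693*W*n/4 (o(n, W) = ((7*(27 + 9/(-4)))*n)*W + W = ((7*(27 + 9*(-¼)))*n)*W + W = ((7*(27 - 9/4))*n)*W + W = ((7*(99/4))*n)*W + W = (693*n/4)*W + W = 693*W*n/4 + W = W + 693*W*n/4)
o(-2, 5)*(-1839) = ((¼)*5*(4 + 693*(-2)))*(-1839) = ((¼)*5*(4 - 1386))*(-1839) = ((¼)*5*(-1382))*(-1839) = -3455/2*(-1839) = 6353745/2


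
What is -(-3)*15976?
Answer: 47928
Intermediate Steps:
-(-3)*15976 = -1*(-47928) = 47928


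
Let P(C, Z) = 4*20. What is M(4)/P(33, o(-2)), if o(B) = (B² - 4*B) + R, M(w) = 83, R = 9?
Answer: 83/80 ≈ 1.0375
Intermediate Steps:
o(B) = 9 + B² - 4*B (o(B) = (B² - 4*B) + 9 = 9 + B² - 4*B)
P(C, Z) = 80
M(4)/P(33, o(-2)) = 83/80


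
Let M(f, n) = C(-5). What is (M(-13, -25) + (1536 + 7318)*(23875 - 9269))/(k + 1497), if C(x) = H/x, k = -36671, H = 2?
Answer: -323303809/87935 ≈ -3676.6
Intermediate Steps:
C(x) = 2/x
M(f, n) = -⅖ (M(f, n) = 2/(-5) = 2*(-⅕) = -⅖)
(M(-13, -25) + (1536 + 7318)*(23875 - 9269))/(k + 1497) = (-⅖ + (1536 + 7318)*(23875 - 9269))/(-36671 + 1497) = (-⅖ + 8854*14606)/(-35174) = (-⅖ + 129321524)*(-1/35174) = (646607618/5)*(-1/35174) = -323303809/87935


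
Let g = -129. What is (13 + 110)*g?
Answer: -15867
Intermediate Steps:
(13 + 110)*g = (13 + 110)*(-129) = 123*(-129) = -15867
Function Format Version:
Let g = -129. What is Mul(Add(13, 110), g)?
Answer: -15867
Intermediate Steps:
Mul(Add(13, 110), g) = Mul(Add(13, 110), -129) = Mul(123, -129) = -15867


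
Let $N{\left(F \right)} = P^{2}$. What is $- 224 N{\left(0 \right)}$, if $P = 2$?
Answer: $-896$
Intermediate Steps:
$N{\left(F \right)} = 4$ ($N{\left(F \right)} = 2^{2} = 4$)
$- 224 N{\left(0 \right)} = \left(-224\right) 4 = -896$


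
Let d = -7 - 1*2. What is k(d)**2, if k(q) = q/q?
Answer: 1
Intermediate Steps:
d = -9 (d = -7 - 2 = -9)
k(q) = 1
k(d)**2 = 1**2 = 1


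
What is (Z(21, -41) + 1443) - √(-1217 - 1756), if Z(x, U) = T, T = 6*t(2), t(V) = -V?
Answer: 1431 - I*√2973 ≈ 1431.0 - 54.525*I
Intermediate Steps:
T = -12 (T = 6*(-1*2) = 6*(-2) = -12)
Z(x, U) = -12
(Z(21, -41) + 1443) - √(-1217 - 1756) = (-12 + 1443) - √(-1217 - 1756) = 1431 - √(-2973) = 1431 - I*√2973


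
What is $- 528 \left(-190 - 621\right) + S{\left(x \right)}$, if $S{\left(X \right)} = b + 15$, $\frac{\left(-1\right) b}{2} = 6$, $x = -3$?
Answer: $428211$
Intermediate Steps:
$b = -12$ ($b = \left(-2\right) 6 = -12$)
$S{\left(X \right)} = 3$ ($S{\left(X \right)} = -12 + 15 = 3$)
$- 528 \left(-190 - 621\right) + S{\left(x \right)} = - 528 \left(-190 - 621\right) + 3 = \left(-528\right) \left(-811\right) + 3 = 428208 + 3 = 428211$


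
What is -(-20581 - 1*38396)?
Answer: 58977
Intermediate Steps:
-(-20581 - 1*38396) = -(-20581 - 38396) = -1*(-58977) = 58977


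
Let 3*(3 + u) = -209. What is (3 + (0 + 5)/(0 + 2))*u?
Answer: -1199/3 ≈ -399.67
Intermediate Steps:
u = -218/3 (u = -3 + (⅓)*(-209) = -3 - 209/3 = -218/3 ≈ -72.667)
(3 + (0 + 5)/(0 + 2))*u = (3 + (0 + 5)/(0 + 2))*(-218/3) = (3 + 5/2)*(-218/3) = (11/2)*(-218/3) = -1199/3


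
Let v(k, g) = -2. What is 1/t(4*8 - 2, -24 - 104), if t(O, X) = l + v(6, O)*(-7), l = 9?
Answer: 1/23 ≈ 0.043478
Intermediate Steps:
t(O, X) = 23 (t(O, X) = 9 - 2*(-7) = 9 + 14 = 23)
1/t(4*8 - 2, -24 - 104) = 1/23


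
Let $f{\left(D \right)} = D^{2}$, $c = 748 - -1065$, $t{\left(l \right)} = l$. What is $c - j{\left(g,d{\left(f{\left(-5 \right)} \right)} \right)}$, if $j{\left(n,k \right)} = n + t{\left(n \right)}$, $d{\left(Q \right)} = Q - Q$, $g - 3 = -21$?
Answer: $1849$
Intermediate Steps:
$g = -18$ ($g = 3 - 21 = -18$)
$c = 1813$ ($c = 748 + 1065 = 1813$)
$d{\left(Q \right)} = 0$
$j{\left(n,k \right)} = 2 n$ ($j{\left(n,k \right)} = n + n = 2 n$)
$c - j{\left(g,d{\left(f{\left(-5 \right)} \right)} \right)} = 1813 - 2 \left(-18\right) = 1813 - -36 = 1813 + 36 = 1849$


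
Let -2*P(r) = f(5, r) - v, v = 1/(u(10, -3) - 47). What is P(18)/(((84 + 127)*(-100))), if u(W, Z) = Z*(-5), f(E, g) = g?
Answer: 577/1350400 ≈ 0.00042728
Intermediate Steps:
u(W, Z) = -5*Z
v = -1/32 (v = 1/(-5*(-3) - 47) = 1/(15 - 47) = 1/(-32) = -1/32 ≈ -0.031250)
P(r) = -1/64 - r/2 (P(r) = -(r - 1*(-1/32))/2 = -(r + 1/32)/2 = -(1/32 + r)/2 = -1/64 - r/2)
P(18)/(((84 + 127)*(-100))) = (-1/64 - ½*18)/(((84 + 127)*(-100))) = (-1/64 - 9)/((211*(-100))) = -577/64/(-21100) = -577/64*(-1/21100) = 577/1350400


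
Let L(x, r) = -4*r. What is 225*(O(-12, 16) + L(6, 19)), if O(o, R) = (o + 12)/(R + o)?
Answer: -17100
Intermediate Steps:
O(o, R) = (12 + o)/(R + o)
225*(O(-12, 16) + L(6, 19)) = 225*((12 - 12)/(16 - 12) - 4*19) = 225*(0/4 - 76) = 225*((1/4)*0 - 76) = 225*(0 - 76) = 225*(-76) = -17100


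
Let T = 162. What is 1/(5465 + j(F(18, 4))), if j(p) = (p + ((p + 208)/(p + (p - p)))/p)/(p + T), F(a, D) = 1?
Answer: 163/891005 ≈ 0.00018294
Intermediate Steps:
j(p) = (p + (208 + p)/p²)/(162 + p) (j(p) = (p + ((p + 208)/(p + (p - p)))/p)/(p + 162) = (p + ((208 + p)/(p + 0))/p)/(162 + p) = (p + ((208 + p)/p)/p)/(162 + p) = (p + (208 + p)/p²)/(162 + p))
1/(5465 + j(F(18, 4))) = 1/(5465 + (208 + 1 + 1³)/(1²*(162 + 1))) = 1/(5465 + 1*(208 + 1 + 1)/163) = 1/(5465 + 1*(1/163)*210) = 1/(5465 + 210/163) = 1/(891005/163) = 163/891005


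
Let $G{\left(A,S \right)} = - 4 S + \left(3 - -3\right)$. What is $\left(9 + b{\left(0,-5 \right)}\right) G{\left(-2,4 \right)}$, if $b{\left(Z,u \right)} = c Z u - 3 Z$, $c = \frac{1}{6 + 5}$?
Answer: $-90$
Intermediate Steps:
$c = \frac{1}{11} \approx 0.090909$
$b{\left(Z,u \right)} = - 3 Z + \frac{Z u}{11}$ ($b{\left(Z,u \right)} = \frac{Z}{11} u - 3 Z = \frac{Z u}{11} - 3 Z = - 3 Z + \frac{Z u}{11}$)
$G{\left(A,S \right)} = 6 - 4 S$ ($G{\left(A,S \right)} = - 4 S + \left(3 + 3\right) = - 4 S + 6 = 6 - 4 S$)
$\left(9 + b{\left(0,-5 \right)}\right) G{\left(-2,4 \right)} = \left(9 + \frac{1}{11} \cdot 0 \left(-33 - 5\right)\right) \left(6 - 16\right) = \left(9 + \frac{1}{11} \cdot 0 \left(-38\right)\right) \left(6 - 16\right) = \left(9 + 0\right) \left(-10\right) = 9 \left(-10\right) = -90$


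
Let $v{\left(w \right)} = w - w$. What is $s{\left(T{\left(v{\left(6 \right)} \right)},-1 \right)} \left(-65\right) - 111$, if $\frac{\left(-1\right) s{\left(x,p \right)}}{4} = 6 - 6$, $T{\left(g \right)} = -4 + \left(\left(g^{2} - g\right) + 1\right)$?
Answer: $-111$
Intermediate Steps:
$v{\left(w \right)} = 0$
$T{\left(g \right)} = -3 + g^{2} - g$ ($T{\left(g \right)} = -4 + \left(1 + g^{2} - g\right) = -3 + g^{2} - g$)
$s{\left(x,p \right)} = 0$ ($s{\left(x,p \right)} = - 4 \left(6 - 6\right) = \left(-4\right) 0 = 0$)
$s{\left(T{\left(v{\left(6 \right)} \right)},-1 \right)} \left(-65\right) - 111 = 0 \left(-65\right) - 111 = 0 - 111 = -111$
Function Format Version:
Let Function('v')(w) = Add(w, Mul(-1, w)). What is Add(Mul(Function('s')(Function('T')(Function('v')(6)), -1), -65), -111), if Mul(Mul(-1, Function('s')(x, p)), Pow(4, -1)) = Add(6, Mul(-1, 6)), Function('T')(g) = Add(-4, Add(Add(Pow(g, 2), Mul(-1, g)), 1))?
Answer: -111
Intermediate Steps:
Function('v')(w) = 0
Function('T')(g) = Add(-3, Pow(g, 2), Mul(-1, g)) (Function('T')(g) = Add(-4, Add(1, Pow(g, 2), Mul(-1, g))) = Add(-3, Pow(g, 2), Mul(-1, g)))
Function('s')(x, p) = 0 (Function('s')(x, p) = Mul(-4, Add(6, Mul(-1, 6))) = Mul(-4, Add(6, -6)) = Mul(-4, 0) = 0)
Add(Mul(Function('s')(Function('T')(Function('v')(6)), -1), -65), -111) = Add(Mul(0, -65), -111) = Add(0, -111) = -111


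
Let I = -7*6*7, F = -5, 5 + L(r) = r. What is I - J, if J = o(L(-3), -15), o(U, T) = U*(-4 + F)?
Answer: -366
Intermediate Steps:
L(r) = -5 + r
o(U, T) = -9*U (o(U, T) = U*(-4 - 5) = U*(-9) = -9*U)
J = 72 (J = -9*(-5 - 3) = -9*(-8) = 72)
I = -294 (I = -42*7 = -294)
I - J = -294 - 1*72 = -294 - 72 = -366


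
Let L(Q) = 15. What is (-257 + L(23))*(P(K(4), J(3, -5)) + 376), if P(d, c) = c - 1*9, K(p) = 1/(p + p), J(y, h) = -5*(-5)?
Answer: -94864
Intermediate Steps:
J(y, h) = 25
K(p) = 1/(2*p)
P(d, c) = -9 + c (P(d, c) = c - 9 = -9 + c)
(-257 + L(23))*(P(K(4), J(3, -5)) + 376) = (-257 + 15)*((-9 + 25) + 376) = -242*(16 + 376) = -242*392 = -94864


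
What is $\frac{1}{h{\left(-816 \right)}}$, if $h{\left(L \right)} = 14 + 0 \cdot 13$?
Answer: $\frac{1}{14} \approx 0.071429$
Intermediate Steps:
$h{\left(L \right)} = 14$ ($h{\left(L \right)} = 14 + 0 = 14$)
$\frac{1}{h{\left(-816 \right)}} = \frac{1}{14}$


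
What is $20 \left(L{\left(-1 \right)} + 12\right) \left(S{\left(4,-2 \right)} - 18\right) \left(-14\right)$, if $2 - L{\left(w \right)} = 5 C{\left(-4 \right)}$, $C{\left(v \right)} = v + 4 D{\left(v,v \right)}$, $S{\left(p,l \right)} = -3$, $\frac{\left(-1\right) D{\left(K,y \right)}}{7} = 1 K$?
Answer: $-3092880$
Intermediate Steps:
$D{\left(K,y \right)} = - 7 K$ ($D{\left(K,y \right)} = - 7 \cdot 1 K = - 7 K$)
$C{\left(v \right)} = - 27 v$ ($C{\left(v \right)} = v + 4 \left(- 7 v\right) = v - 28 v = - 27 v$)
$L{\left(w \right)} = -538$ ($L{\left(w \right)} = 2 - 5 \left(\left(-27\right) \left(-4\right)\right) = 2 - 5 \cdot 108 = 2 - 540 = -538$)
$20 \left(L{\left(-1 \right)} + 12\right) \left(S{\left(4,-2 \right)} - 18\right) \left(-14\right) = 20 \left(-538 + 12\right) \left(-3 - 18\right) \left(-14\right) = 20 \left(\left(-526\right) \left(-21\right)\right) \left(-14\right) = 20 \cdot 11046 \left(-14\right) = 220920 \left(-14\right) = -3092880$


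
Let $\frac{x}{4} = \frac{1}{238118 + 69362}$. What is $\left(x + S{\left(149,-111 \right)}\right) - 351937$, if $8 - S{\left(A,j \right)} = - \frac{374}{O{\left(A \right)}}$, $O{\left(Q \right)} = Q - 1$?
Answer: $- \frac{500472877564}{1422095} \approx -3.5193 \cdot 10^{5}$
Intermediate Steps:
$O{\left(Q \right)} = -1 + Q$ ($O{\left(Q \right)} = Q - 1 = -1 + Q$)
$x = \frac{1}{76870}$ ($x = \frac{4}{238118 + 69362} = \frac{4}{307480} = 4 \cdot \frac{1}{307480} = \frac{1}{76870} \approx 1.3009 \cdot 10^{-5}$)
$S{\left(A,j \right)} = 8 + \frac{374}{-1 + A}$ ($S{\left(A,j \right)} = 8 - - \frac{374}{-1 + A} = 8 + \frac{374}{-1 + A}$)
$\left(x + S{\left(149,-111 \right)}\right) - 351937 = \left(\frac{1}{76870} + \frac{2 \left(183 + 4 \cdot 149\right)}{-1 + 149}\right) - 351937 = \left(\frac{1}{76870} + \frac{2 \left(183 + 596\right)}{148}\right) - 351937 = \left(\frac{1}{76870} + 2 \cdot \frac{1}{148} \cdot 779\right) - 351937 = \left(\frac{1}{76870} + \frac{779}{74}\right) - 351937 = \frac{14970451}{1422095} - 351937 = - \frac{500472877564}{1422095}$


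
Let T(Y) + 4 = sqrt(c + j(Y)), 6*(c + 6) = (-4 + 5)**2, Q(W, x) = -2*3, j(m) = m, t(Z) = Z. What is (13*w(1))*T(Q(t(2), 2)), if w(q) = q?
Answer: -52 + 13*I*sqrt(426)/6 ≈ -52.0 + 44.719*I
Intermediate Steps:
Q(W, x) = -6
c = -35/6 (c = -6 + (-4 + 5)**2/6 = -6 + (1/6)*1**2 = -6 + (1/6)*1 = -6 + 1/6 = -35/6 ≈ -5.8333)
T(Y) = -4 + sqrt(-35/6 + Y)
(13*w(1))*T(Q(t(2), 2)) = (13*1)*(-4 + sqrt(-210 + 36*(-6))/6) = 13*(-4 + sqrt(-210 - 216)/6) = 13*(-4 + sqrt(-426)/6) = 13*(-4 + (I*sqrt(426))/6) = 13*(-4 + I*sqrt(426)/6) = -52 + 13*I*sqrt(426)/6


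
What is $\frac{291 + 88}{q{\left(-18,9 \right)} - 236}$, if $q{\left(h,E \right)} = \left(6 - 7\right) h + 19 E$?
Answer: $- \frac{379}{47} \approx -8.0638$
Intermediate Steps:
$q{\left(h,E \right)} = - h + 19 E$
$\frac{291 + 88}{q{\left(-18,9 \right)} - 236} = \frac{291 + 88}{\left(\left(-1\right) \left(-18\right) + 19 \cdot 9\right) - 236} = \frac{379}{\left(18 + 171\right) - 236} = \frac{379}{189 - 236} = \frac{379}{-47} = 379 \left(- \frac{1}{47}\right) = - \frac{379}{47}$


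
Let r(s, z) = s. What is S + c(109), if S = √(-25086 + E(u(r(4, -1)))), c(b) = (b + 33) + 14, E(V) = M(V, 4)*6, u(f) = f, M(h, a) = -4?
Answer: 156 + 9*I*√310 ≈ 156.0 + 158.46*I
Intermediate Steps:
E(V) = -24 (E(V) = -4*6 = -24)
c(b) = 47 + b (c(b) = (33 + b) + 14 = 47 + b)
S = 9*I*√310 (S = √(-25086 - 24) = √(-25110) = 9*I*√310 ≈ 158.46*I)
S + c(109) = 9*I*√310 + (47 + 109) = 9*I*√310 + 156 = 156 + 9*I*√310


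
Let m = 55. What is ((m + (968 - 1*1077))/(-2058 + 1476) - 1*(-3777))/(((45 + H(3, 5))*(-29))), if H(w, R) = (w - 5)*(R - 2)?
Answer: -122126/36569 ≈ -3.3396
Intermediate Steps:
H(w, R) = (-5 + w)*(-2 + R)
((m + (968 - 1*1077))/(-2058 + 1476) - 1*(-3777))/(((45 + H(3, 5))*(-29))) = ((55 + (968 - 1*1077))/(-2058 + 1476) - 1*(-3777))/(((45 + (10 - 5*5 - 2*3 + 5*3))*(-29))) = ((55 + (968 - 1077))/(-582) + 3777)/(((45 + (10 - 25 - 6 + 15))*(-29))) = ((55 - 109)*(-1/582) + 3777)/(((45 - 6)*(-29))) = (-54*(-1/582) + 3777)/((39*(-29))) = (9/97 + 3777)/(-1131) = (366378/97)*(-1/1131) = -122126/36569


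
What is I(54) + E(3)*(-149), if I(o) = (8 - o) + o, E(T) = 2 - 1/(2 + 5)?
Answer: -1881/7 ≈ -268.71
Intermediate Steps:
E(T) = 13/7 (E(T) = 2 - 1/7 = 2 - 1*⅐ = 2 - ⅐ = 13/7)
I(o) = 8
I(54) + E(3)*(-149) = 8 + (13/7)*(-149) = 8 - 1937/7 = -1881/7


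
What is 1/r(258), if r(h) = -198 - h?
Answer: -1/456 ≈ -0.0021930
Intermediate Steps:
1/r(258) = 1/(-198 - 1*258) = 1/(-198 - 258) = 1/(-456) = -1/456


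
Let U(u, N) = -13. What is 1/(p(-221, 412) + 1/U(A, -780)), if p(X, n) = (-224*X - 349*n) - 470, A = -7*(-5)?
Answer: -13/1231803 ≈ -1.0554e-5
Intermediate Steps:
A = 35
p(X, n) = -470 - 349*n - 224*X (p(X, n) = (-349*n - 224*X) - 470 = -470 - 349*n - 224*X)
1/(p(-221, 412) + 1/U(A, -780)) = 1/((-470 - 349*412 - 224*(-221)) + 1/(-13)) = 1/((-470 - 143788 + 49504) - 1/13) = 1/(-94754 - 1/13) = 1/(-1231803/13) = -13/1231803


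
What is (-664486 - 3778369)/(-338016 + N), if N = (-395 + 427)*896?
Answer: 4442855/309344 ≈ 14.362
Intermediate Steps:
N = 28672 (N = 32*896 = 28672)
(-664486 - 3778369)/(-338016 + N) = (-664486 - 3778369)/(-338016 + 28672) = -4442855/(-309344) = -4442855*(-1/309344) = 4442855/309344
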